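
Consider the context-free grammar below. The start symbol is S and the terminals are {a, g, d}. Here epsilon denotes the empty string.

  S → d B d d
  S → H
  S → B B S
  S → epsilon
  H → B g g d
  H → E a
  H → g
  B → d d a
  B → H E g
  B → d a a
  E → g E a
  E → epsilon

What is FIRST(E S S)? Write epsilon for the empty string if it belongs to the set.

FIRST(E) = {epsilon, g}
FIRST(S) = {epsilon, a, d, g}  (via H, B B S)
FIRST(H) = {a, d, g}  (via B g g d, E a)
FIRST(B) = {a, d, g}  (via H E g)
FIRST(E S S): take FIRST of each symbol in turn, carrying on past any symbol whose FIRST contains epsilon; result {epsilon, a, d, g}.

{epsilon, a, d, g}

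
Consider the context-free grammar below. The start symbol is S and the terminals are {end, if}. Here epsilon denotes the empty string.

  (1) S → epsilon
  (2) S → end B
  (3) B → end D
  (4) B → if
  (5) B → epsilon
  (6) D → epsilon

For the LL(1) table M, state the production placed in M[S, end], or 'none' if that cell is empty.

FIRST(S) = {epsilon, end}
FIRST(B) = {epsilon, end, if}
FIRST(D) = {epsilon}
FOLLOW(S) includes $ since S is the start symbol.
FOLLOW(S): S appears on no right-hand side. Thus FOLLOW(S) = {$}.
For S → epsilon: FIRST(epsilon) = {epsilon}, so it goes in M[S, t] for t ∈ {}; since epsilon ∈ FIRST, also for every t ∈ FOLLOW(S) = {$}.
For S → end B: FIRST(end B) = {end}, so it goes in M[S, t] for t ∈ {end}.

S → end B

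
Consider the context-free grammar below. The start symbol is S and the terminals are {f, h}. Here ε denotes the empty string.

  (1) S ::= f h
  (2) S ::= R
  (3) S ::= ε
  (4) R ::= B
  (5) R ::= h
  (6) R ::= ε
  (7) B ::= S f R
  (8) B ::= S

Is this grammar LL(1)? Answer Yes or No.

FIRST(S) = {ε, f, h}
FIRST(R) = {ε, f, h}
FIRST(B) = {ε, f, h}
FOLLOW(S) = {$, f}
FOLLOW(R) = {$, f}
FOLLOW(B) = {$, f}
Cell M[B, f] receives both B ::= S f R and B ::= S — the grammar is not LL(1).

No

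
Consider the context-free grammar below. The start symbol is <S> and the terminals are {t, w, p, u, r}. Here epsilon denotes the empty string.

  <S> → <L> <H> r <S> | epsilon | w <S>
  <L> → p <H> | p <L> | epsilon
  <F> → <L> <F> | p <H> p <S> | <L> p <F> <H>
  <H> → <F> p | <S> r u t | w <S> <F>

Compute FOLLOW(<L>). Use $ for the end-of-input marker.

FIRST(<L>): from <L>→p <H> we get {p}; from <L>→p <L> we get {p}; from <L>→epsilon we get {epsilon}. So FIRST(<L>) = {epsilon, p}.
FIRST(<F>): from <F>→<L> <F> we get {p}; from <F>→p <H> p <S> we get {p}; from <F>→<L> p <F> <H> we get {p}. So FIRST(<F>) = {p}.
FIRST(<S>): from <S>→<L> <H> r <S> we get {p, r, w}; from <S>→epsilon we get {epsilon}; from <S>→w <S> we get {w}. So FIRST(<S>) = {epsilon, p, r, w}.
FIRST(<H>): from <H>→<F> p we get {p}; from <H>→<S> r u t we get {p, r, w}; from <H>→w <S> <F> we get {w}. So FIRST(<H>) = {p, r, w}.
FOLLOW(<S>) includes $ since <S> is the start symbol.
FOLLOW(<L>): in <S>→<L> <H> r <S>, <L> is followed by <H> r <S> with FIRST {p, r, w}; in <L>→p <L>, the suffix after <L> is empty (adds nothing new); in <F>→<L> <F>, <L> is followed by <F> with FIRST {p}; in <F>→<L> p <F> <H>, <L> is followed by p <F> <H> with FIRST {p}. Thus FOLLOW(<L>) = {p, r, w}.
FOLLOW(<S>): in <S>→<L> <H> r <S>, the suffix after <S> is empty (adds nothing new); in <S>→w <S>, the suffix after <S> is empty (adds nothing new); in <F>→p <H> p <S>, the suffix after <S> is empty, so FOLLOW(<S>) ⊇ FOLLOW(<F>) = {p, r, w}; in <H>→<S> r u t, <S> is followed by r u t with FIRST {r}; in <H>→w <S> <F>, <S> is followed by <F> with FIRST {p}. Thus FOLLOW(<S>) = {$, p, r, w}.
FOLLOW(<F>): in <F>→<L> <F>, the suffix after <F> is empty (adds nothing new); in <F>→<L> p <F> <H>, <F> is followed by <H> with FIRST {p, r, w}; in <H>→<F> p, <F> is followed by p with FIRST {p}; in <H>→w <S> <F>, the suffix after <F> is empty, so FOLLOW(<F>) ⊇ FOLLOW(<H>) = {p, r, w}. Thus FOLLOW(<F>) = {p, r, w}.
FOLLOW(<H>): in <S>→<L> <H> r <S>, <H> is followed by r <S> with FIRST {r}; in <L>→p <H>, the suffix after <H> is empty, so FOLLOW(<H>) ⊇ FOLLOW(<L>) = {p, r, w}; in <F>→p <H> p <S>, <H> is followed by p <S> with FIRST {p}; in <F>→<L> p <F> <H>, the suffix after <H> is empty, so FOLLOW(<H>) ⊇ FOLLOW(<F>) = {p, r, w}. Thus FOLLOW(<H>) = {p, r, w}.

{p, r, w}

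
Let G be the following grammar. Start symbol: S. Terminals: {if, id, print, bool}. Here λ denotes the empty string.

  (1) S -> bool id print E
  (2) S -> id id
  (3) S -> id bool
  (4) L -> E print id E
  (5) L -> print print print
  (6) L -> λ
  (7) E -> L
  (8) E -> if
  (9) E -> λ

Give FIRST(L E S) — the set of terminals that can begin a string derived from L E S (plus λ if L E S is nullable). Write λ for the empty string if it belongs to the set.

FIRST(S): from S->bool id print E we get {bool}; from S->id id we get {id}; from S->id bool we get {id}. So FIRST(S) = {bool, id}.
FIRST(L): from L->E print id E we get {if, print}; from L->print print print we get {print}; from L->λ we get {λ}. So FIRST(L) = {λ, if, print}.
FIRST(E): from E->L we get {λ, if, print}; from E->if we get {if}; from E->λ we get {λ}. So FIRST(E) = {λ, if, print}.
FIRST(L E S): take FIRST of each symbol in turn, carrying on past any symbol whose FIRST contains λ; result {bool, id, if, print}.

{bool, id, if, print}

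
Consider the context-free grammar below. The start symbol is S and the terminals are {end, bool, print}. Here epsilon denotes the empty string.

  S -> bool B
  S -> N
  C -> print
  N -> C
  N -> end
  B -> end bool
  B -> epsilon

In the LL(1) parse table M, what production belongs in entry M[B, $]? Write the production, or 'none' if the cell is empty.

FIRST(C): from C->print we get {print}. So FIRST(C) = {print}.
FIRST(B): from B->end bool we get {end}; from B->epsilon we get {epsilon}. So FIRST(B) = {epsilon, end}.
FIRST(N): from N->C we get {print}; from N->end we get {end}. So FIRST(N) = {end, print}.
FIRST(S): from S->bool B we get {bool}; from S->N we get {end, print}. So FIRST(S) = {bool, end, print}.
FOLLOW(S) includes $ since S is the start symbol.
FOLLOW(S): S appears on no right-hand side. Thus FOLLOW(S) = {$}.
FOLLOW(B): in S->bool B, the suffix after B is empty, so FOLLOW(B) ⊇ FOLLOW(S) = {$}. Thus FOLLOW(B) = {$}.
For B -> end bool: FIRST(end bool) = {end}, so it goes in M[B, t] for t ∈ {end}.
For B -> epsilon: FIRST(epsilon) = {epsilon}, so it goes in M[B, t] for t ∈ {}; since epsilon ∈ FIRST, also for every t ∈ FOLLOW(B) = {$}.

B -> epsilon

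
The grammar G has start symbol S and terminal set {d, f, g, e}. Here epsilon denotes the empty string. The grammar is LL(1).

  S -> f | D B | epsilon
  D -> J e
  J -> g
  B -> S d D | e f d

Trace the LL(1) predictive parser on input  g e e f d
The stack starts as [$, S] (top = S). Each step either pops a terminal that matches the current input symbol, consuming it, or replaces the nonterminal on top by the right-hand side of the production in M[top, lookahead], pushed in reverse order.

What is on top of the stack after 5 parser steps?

step 1: stack=$ S  input=g e e f d $  — expand S -> D B
step 2: stack=$ B D  input=g e e f d $  — expand D -> J e
step 3: stack=$ B e J  input=g e e f d $  — expand J -> g
step 4: stack=$ B e g  input=g e e f d $  — match g
step 5: stack=$ B e  input=e e f d $  — match e
Stack after step 5: $ B (top = B).

B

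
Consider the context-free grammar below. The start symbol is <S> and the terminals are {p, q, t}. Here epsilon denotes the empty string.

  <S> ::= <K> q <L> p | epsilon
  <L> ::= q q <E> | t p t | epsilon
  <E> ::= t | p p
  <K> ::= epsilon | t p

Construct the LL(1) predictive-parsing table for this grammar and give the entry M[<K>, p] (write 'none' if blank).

FIRST(<L>) = {epsilon, q, t}
FIRST(<E>) = {p, t}
FIRST(<K>) = {epsilon, t}
FIRST(<S>) = {epsilon, q, t}  (via <K> q <L> p)
FOLLOW(<S>) includes $ since <S> is the start symbol.
FOLLOW(<K>): in <S>::=<K> q <L> p, <K> is followed by q <L> p with FIRST {q}. Thus FOLLOW(<K>) = {q}.
For <K> ::= epsilon: FIRST(epsilon) = {epsilon}, so it goes in M[<K>, t] for t ∈ {}; since epsilon ∈ FIRST, also for every t ∈ FOLLOW(<K>) = {q}.
For <K> ::= t p: FIRST(t p) = {t}, so it goes in M[<K>, t] for t ∈ {t}.
None of these place a production in M[<K>, p].

none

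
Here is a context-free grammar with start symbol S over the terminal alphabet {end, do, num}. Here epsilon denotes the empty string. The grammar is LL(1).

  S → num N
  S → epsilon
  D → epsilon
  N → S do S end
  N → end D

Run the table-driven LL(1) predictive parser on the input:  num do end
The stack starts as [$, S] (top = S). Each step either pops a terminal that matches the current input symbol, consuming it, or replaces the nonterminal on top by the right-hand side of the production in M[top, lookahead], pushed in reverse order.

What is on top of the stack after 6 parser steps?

end

step 1: stack=$ S  input=num do end $  — expand S → num N
step 2: stack=$ N num  input=num do end $  — match num
step 3: stack=$ N  input=do end $  — expand N → S do S end
step 4: stack=$ end S do S  input=do end $  — expand S → epsilon
step 5: stack=$ end S do  input=do end $  — match do
step 6: stack=$ end S  input=end $  — expand S → epsilon
Stack after step 6: $ end (top = end).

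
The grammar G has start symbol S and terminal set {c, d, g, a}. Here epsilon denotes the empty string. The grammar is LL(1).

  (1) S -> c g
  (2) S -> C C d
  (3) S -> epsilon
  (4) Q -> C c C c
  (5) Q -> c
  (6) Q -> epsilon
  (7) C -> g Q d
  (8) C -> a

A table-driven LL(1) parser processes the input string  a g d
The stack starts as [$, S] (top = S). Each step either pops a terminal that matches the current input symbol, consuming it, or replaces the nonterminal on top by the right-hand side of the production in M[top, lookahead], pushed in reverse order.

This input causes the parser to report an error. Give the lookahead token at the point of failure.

     Stack      Input    Action
  1  $ S        a g d $  expand S -> C C d
  2  $ d C C    a g d $  expand C -> a
  3  $ d C a    a g d $  match a
  4  $ d C      g d $    expand C -> g Q d
  5  $ d d Q g  g d $    match g
  6  $ d d Q    d $      expand Q -> epsilon
  7  $ d d      d $      match d
  8  $ d        $        error: top is terminal d but lookahead is $

$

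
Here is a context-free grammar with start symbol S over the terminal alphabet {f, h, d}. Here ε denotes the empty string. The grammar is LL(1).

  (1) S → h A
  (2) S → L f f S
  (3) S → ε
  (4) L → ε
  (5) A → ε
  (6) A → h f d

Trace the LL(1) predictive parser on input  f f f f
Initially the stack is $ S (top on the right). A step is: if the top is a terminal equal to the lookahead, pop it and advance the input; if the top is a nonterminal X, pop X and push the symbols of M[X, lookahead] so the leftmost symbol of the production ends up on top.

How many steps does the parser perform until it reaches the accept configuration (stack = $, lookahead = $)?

9

step 1: stack=$ S  input=f f f f $  — expand S → L f f S
step 2: stack=$ S f f L  input=f f f f $  — expand L → ε
step 3: stack=$ S f f  input=f f f f $  — match f
step 4: stack=$ S f  input=f f f $  — match f
step 5: stack=$ S  input=f f $  — expand S → L f f S
step 6: stack=$ S f f L  input=f f $  — expand L → ε
step 7: stack=$ S f f  input=f f $  — match f
step 8: stack=$ S f  input=f $  — match f
step 9: stack=$ S  input=$  — expand S → ε
Accept reached after 9 steps.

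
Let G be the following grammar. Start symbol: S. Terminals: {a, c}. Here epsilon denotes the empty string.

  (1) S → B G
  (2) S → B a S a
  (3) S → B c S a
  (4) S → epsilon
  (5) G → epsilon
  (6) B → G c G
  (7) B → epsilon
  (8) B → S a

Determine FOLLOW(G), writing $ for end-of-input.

{$, a, c}

FIRST(G): from G→epsilon we get {epsilon}. So FIRST(G) = {epsilon}.
FIRST(S): from S→B G we get {epsilon, a, c}; from S→B a S a we get {a, c}; from S→B c S a we get {a, c}; from S→epsilon we get {epsilon}. So FIRST(S) = {epsilon, a, c}.
FIRST(B): from B→G c G we get {c}; from B→epsilon we get {epsilon}; from B→S a we get {a, c}. So FIRST(B) = {epsilon, a, c}.
FOLLOW(S) includes $ since S is the start symbol.
FOLLOW(S): in S→B a S a, S is followed by a with FIRST {a}; in S→B c S a, S is followed by a with FIRST {a}; in B→S a, S is followed by a with FIRST {a}. Thus FOLLOW(S) = {$, a}.
FOLLOW(B): in S→B G, B is followed by G with FIRST {epsilon}; in S→B G, the suffix after B is nullable, so FOLLOW(B) ⊇ FOLLOW(S) = {$, a}; in S→B a S a, B is followed by a S a with FIRST {a}; in S→B c S a, B is followed by c S a with FIRST {c}. Thus FOLLOW(B) = {$, a, c}.
FOLLOW(G): in S→B G, the suffix after G is empty, so FOLLOW(G) ⊇ FOLLOW(S) = {$, a}; in B→G c G (occurrence 1), G is followed by c G with FIRST {c}; in B→G c G (occurrence 2), the suffix after G is empty, so FOLLOW(G) ⊇ FOLLOW(B) = {$, a, c}. Thus FOLLOW(G) = {$, a, c}.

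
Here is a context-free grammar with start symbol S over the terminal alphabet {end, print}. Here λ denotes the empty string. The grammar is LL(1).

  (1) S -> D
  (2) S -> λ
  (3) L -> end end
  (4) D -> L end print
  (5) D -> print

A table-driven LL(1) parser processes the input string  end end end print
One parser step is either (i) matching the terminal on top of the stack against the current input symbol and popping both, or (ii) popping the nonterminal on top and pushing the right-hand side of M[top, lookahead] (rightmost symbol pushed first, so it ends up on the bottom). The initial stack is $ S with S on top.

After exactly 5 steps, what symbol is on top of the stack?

end

step 1: stack=$ S  input=end end end print $  — expand S -> D
step 2: stack=$ D  input=end end end print $  — expand D -> L end print
step 3: stack=$ print end L  input=end end end print $  — expand L -> end end
step 4: stack=$ print end end end  input=end end end print $  — match end
step 5: stack=$ print end end  input=end end print $  — match end
Stack after step 5: $ print end (top = end).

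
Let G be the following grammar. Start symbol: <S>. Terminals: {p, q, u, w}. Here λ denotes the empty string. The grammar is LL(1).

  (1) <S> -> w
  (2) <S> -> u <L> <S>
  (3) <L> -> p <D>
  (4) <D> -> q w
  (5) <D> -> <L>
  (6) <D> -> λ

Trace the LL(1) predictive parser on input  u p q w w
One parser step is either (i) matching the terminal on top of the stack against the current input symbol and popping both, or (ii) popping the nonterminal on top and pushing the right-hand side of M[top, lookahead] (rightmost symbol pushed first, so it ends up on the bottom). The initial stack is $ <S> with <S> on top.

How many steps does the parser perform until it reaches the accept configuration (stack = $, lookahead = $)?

step 1: stack=$ <S>  input=u p q w w $  — expand <S> -> u <L> <S>
step 2: stack=$ <S> <L> u  input=u p q w w $  — match u
step 3: stack=$ <S> <L>  input=p q w w $  — expand <L> -> p <D>
step 4: stack=$ <S> <D> p  input=p q w w $  — match p
step 5: stack=$ <S> <D>  input=q w w $  — expand <D> -> q w
step 6: stack=$ <S> w q  input=q w w $  — match q
step 7: stack=$ <S> w  input=w w $  — match w
step 8: stack=$ <S>  input=w $  — expand <S> -> w
step 9: stack=$ w  input=w $  — match w
Accept reached after 9 steps.

9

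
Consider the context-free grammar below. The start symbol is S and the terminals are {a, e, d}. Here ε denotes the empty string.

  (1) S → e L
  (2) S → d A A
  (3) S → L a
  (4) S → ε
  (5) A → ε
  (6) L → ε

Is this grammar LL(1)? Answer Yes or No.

Yes

FIRST(S) = {ε, a, d, e}
FIRST(A) = {ε}
FIRST(L) = {ε}
FOLLOW(S) = {$}
FOLLOW(A) = {$}
FOLLOW(L) = {$, a}
Each cell of M receives at most one production.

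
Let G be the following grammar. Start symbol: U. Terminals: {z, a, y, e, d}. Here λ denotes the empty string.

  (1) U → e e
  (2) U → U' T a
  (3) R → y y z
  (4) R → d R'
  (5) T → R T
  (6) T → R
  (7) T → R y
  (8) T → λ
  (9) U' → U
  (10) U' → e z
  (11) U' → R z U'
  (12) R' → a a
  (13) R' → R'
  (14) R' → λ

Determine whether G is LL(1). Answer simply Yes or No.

FIRST(U) = {d, e, y}
FIRST(R) = {d, y}
FIRST(T) = {λ, d, y}
FIRST(U') = {d, e, y}
FIRST(R') = {λ, a}
FOLLOW(U) = {$, a, d, y}
FOLLOW(R) = {a, d, y, z}
FOLLOW(T) = {a}
FOLLOW(U') = {a, d, y}
FOLLOW(R') = {a, d, y, z}
Cell M[R', a] receives both R' → a a and R' → R' and R' → λ — the grammar is not LL(1).

No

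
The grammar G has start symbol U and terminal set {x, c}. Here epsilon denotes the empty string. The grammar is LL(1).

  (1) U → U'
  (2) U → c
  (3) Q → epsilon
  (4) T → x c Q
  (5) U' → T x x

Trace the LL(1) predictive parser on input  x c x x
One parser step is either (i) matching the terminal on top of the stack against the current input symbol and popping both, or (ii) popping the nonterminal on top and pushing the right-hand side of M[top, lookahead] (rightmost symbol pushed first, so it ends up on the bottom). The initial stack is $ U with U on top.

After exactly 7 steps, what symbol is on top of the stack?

x

     Stack        Input      Action
  1  $ U          x c x x $  expand U → U'
  2  $ U'         x c x x $  expand U' → T x x
  3  $ x x T      x c x x $  expand T → x c Q
  4  $ x x Q c x  x c x x $  match x
  5  $ x x Q c    c x x $    match c
  6  $ x x Q      x x $      expand Q → epsilon
  7  $ x x        x x $      match x
Stack after step 7: $ x (top = x).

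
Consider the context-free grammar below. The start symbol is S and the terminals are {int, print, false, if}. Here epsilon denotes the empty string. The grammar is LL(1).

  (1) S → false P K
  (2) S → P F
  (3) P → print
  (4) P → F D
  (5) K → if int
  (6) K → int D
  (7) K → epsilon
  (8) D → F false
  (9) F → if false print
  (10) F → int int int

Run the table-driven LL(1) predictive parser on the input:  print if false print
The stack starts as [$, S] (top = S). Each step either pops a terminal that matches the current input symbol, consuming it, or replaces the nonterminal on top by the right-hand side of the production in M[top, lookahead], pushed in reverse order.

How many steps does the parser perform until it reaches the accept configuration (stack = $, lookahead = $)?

step 1: stack=$ S  input=print if false print $  — expand S → P F
step 2: stack=$ F P  input=print if false print $  — expand P → print
step 3: stack=$ F print  input=print if false print $  — match print
step 4: stack=$ F  input=if false print $  — expand F → if false print
step 5: stack=$ print false if  input=if false print $  — match if
step 6: stack=$ print false  input=false print $  — match false
step 7: stack=$ print  input=print $  — match print
Accept reached after 7 steps.

7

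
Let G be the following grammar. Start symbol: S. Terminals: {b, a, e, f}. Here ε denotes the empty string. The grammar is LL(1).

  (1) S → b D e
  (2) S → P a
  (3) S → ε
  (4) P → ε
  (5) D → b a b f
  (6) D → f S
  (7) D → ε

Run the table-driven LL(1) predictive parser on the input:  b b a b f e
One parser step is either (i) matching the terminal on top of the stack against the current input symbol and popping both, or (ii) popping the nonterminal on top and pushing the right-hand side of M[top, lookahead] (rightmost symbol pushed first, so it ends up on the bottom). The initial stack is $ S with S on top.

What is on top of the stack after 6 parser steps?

f

     Stack        Input          Action
  1  $ S          b b a b f e $  expand S → b D e
  2  $ e D b      b b a b f e $  match b
  3  $ e D        b a b f e $    expand D → b a b f
  4  $ e f b a b  b a b f e $    match b
  5  $ e f b a    a b f e $      match a
  6  $ e f b      b f e $        match b
Stack after step 6: $ e f (top = f).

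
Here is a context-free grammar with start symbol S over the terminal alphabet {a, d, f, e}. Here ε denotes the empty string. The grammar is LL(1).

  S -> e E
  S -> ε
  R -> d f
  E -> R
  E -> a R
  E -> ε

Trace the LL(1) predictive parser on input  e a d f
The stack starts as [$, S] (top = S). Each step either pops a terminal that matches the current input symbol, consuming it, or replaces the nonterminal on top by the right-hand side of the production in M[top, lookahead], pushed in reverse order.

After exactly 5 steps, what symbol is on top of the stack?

step 1: stack=$ S  input=e a d f $  — expand S -> e E
step 2: stack=$ E e  input=e a d f $  — match e
step 3: stack=$ E  input=a d f $  — expand E -> a R
step 4: stack=$ R a  input=a d f $  — match a
step 5: stack=$ R  input=d f $  — expand R -> d f
Stack after step 5: $ f d (top = d).

d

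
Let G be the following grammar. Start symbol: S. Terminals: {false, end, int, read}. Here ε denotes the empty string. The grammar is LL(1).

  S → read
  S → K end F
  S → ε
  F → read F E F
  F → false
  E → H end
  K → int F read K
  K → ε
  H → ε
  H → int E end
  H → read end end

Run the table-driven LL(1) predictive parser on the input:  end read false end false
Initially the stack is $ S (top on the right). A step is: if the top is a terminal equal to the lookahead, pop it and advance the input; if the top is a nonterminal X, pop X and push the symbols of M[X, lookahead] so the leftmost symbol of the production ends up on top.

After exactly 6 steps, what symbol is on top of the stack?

     Stack         Input                       Action
  1  $ S           end read false end false $  expand S → K end F
  2  $ F end K     end read false end false $  expand K → ε
  3  $ F end       end read false end false $  match end
  4  $ F           read false end false $      expand F → read F E F
  5  $ F E F read  read false end false $      match read
  6  $ F E F       false end false $           expand F → false
Stack after step 6: $ F E false (top = false).

false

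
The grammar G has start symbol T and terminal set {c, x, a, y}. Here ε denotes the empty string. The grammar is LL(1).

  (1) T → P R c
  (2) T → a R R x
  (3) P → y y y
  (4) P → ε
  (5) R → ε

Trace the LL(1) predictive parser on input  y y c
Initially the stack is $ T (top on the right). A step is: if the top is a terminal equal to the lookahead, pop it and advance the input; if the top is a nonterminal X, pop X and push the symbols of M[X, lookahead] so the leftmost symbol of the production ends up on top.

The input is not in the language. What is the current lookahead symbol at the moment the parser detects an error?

     Stack        Input    Action
  1  $ T          y y c $  expand T → P R c
  2  $ c R P      y y c $  expand P → y y y
  3  $ c R y y y  y y c $  match y
  4  $ c R y y    y c $    match y
  5  $ c R y      c $      error: top is terminal y but lookahead is c

c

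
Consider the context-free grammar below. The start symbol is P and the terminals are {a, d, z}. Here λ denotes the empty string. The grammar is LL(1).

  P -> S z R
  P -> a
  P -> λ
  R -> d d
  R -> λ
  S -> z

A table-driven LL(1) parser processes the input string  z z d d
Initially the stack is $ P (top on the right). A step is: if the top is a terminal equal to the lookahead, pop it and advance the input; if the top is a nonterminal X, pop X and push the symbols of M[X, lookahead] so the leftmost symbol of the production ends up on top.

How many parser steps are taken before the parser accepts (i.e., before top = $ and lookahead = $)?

7

     Stack    Input      Action
  1  $ P      z z d d $  expand P -> S z R
  2  $ R z S  z z d d $  expand S -> z
  3  $ R z z  z z d d $  match z
  4  $ R z    z d d $    match z
  5  $ R      d d $      expand R -> d d
  6  $ d d    d d $      match d
  7  $ d      d $        match d
Accept reached after 7 steps.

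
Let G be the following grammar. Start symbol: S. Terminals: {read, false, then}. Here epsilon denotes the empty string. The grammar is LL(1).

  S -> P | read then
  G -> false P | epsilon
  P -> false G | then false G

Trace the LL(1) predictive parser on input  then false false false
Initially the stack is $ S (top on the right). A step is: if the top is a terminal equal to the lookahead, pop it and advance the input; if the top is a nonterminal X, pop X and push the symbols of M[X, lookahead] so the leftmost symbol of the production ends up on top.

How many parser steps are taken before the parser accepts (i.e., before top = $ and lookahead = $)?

     Stack           Input                     Action
  1  $ S             then false false false $  expand S -> P
  2  $ P             then false false false $  expand P -> then false G
  3  $ G false then  then false false false $  match then
  4  $ G false       false false false $       match false
  5  $ G             false false $             expand G -> false P
  6  $ P false       false false $             match false
  7  $ P             false $                   expand P -> false G
  8  $ G false       false $                   match false
  9  $ G             $                         expand G -> epsilon
Accept reached after 9 steps.

9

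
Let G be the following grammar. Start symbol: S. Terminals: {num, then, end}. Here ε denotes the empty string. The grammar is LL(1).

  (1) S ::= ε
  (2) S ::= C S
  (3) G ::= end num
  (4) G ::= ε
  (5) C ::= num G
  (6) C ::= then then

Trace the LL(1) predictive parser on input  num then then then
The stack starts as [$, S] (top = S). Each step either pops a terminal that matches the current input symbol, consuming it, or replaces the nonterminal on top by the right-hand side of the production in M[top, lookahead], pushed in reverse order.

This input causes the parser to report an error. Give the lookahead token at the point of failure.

step 1: stack=$ S  input=num then then then $  — expand S ::= C S
step 2: stack=$ S C  input=num then then then $  — expand C ::= num G
step 3: stack=$ S G num  input=num then then then $  — match num
step 4: stack=$ S G  input=then then then $  — expand G ::= ε
step 5: stack=$ S  input=then then then $  — expand S ::= C S
step 6: stack=$ S C  input=then then then $  — expand C ::= then then
step 7: stack=$ S then then  input=then then then $  — match then
step 8: stack=$ S then  input=then then $  — match then
step 9: stack=$ S  input=then $  — expand S ::= C S
step 10: stack=$ S C  input=then $  — expand C ::= then then
step 11: stack=$ S then then  input=then $  — match then
step 12: stack=$ S then  input=$  — error: top is terminal then but lookahead is $

$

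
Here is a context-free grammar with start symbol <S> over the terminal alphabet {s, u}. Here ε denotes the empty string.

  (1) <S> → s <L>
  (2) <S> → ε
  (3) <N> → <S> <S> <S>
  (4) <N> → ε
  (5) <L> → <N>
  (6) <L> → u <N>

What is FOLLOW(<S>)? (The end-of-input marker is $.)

FIRST(<S>): from <S>→s <L> we get {s}; from <S>→ε we get {ε}. So FIRST(<S>) = {ε, s}.
FIRST(<N>): from <N>→<S> <S> <S> we get {ε, s}; from <N>→ε we get {ε}. So FIRST(<N>) = {ε, s}.
FIRST(<L>): from <L>→<N> we get {ε, s}; from <L>→u <N> we get {u}. So FIRST(<L>) = {ε, s, u}.
FOLLOW(<S>) includes $ since <S> is the start symbol.
FOLLOW(<S>): in <N>→<S> <S> <S> (occurrence 1), <S> is followed by <S> <S> with FIRST {ε, s}; in <N>→<S> <S> <S> (occurrence 1), the suffix after <S> is nullable, so FOLLOW(<S>) ⊇ FOLLOW(<N>) = {$, s}; in <N>→<S> <S> <S> (occurrence 2), <S> is followed by <S> with FIRST {ε, s}; in <N>→<S> <S> <S> (occurrence 2), the suffix after <S> is nullable, so FOLLOW(<S>) ⊇ FOLLOW(<N>) = {$, s}; in <N>→<S> <S> <S> (occurrence 3), the suffix after <S> is empty, so FOLLOW(<S>) ⊇ FOLLOW(<N>) = {$, s}. Thus FOLLOW(<S>) = {$, s}.
FOLLOW(<L>): in <S>→s <L>, the suffix after <L> is empty, so FOLLOW(<L>) ⊇ FOLLOW(<S>) = {$, s}. Thus FOLLOW(<L>) = {$, s}.
FOLLOW(<N>): in <L>→<N>, the suffix after <N> is empty, so FOLLOW(<N>) ⊇ FOLLOW(<L>) = {$, s}; in <L>→u <N>, the suffix after <N> is empty, so FOLLOW(<N>) ⊇ FOLLOW(<L>) = {$, s}. Thus FOLLOW(<N>) = {$, s}.

{$, s}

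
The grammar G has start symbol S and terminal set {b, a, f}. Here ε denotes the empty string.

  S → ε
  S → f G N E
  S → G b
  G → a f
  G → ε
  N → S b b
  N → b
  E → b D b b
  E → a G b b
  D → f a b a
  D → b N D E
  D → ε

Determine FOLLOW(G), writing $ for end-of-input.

FIRST(G) = {ε, a}
FIRST(E) = {a, b}
FIRST(D) = {ε, b, f}
FIRST(S) = {ε, a, b, f}  (via G b)
FIRST(N) = {a, b, f}  (via S b b)
FOLLOW(S) includes $ since S is the start symbol.
FOLLOW(S): in N→S b b, S is followed by b b with FIRST {b}. Thus FOLLOW(S) = {$, b}.
FOLLOW(G): in S→f G N E, G is followed by N E with FIRST {a, b, f}; in S→G b, G is followed by b with FIRST {b}; in E→a G b b, G is followed by b b with FIRST {b}. Thus FOLLOW(G) = {a, b, f}.
FOLLOW(N): in S→f G N E, N is followed by E with FIRST {a, b}; in D→b N D E, N is followed by D E with FIRST {a, b, f}. Thus FOLLOW(N) = {a, b, f}.
FOLLOW(D): in E→b D b b, D is followed by b b with FIRST {b}; in D→b N D E, D is followed by E with FIRST {a, b}. Thus FOLLOW(D) = {a, b}.
FOLLOW(E): in S→f G N E, the suffix after E is empty, so FOLLOW(E) ⊇ FOLLOW(S) = {$, b}; in D→b N D E, the suffix after E is empty, so FOLLOW(E) ⊇ FOLLOW(D) = {a, b}. Thus FOLLOW(E) = {$, a, b}.

{a, b, f}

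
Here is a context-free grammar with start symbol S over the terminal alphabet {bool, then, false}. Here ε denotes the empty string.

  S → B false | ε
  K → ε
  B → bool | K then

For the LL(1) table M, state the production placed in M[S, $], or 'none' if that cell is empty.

FIRST(K) = {ε}
FIRST(B) = {bool, then}  (via K then)
FIRST(S) = {ε, bool, then}  (via B false)
FOLLOW(S) includes $ since S is the start symbol.
FOLLOW(S): S appears on no right-hand side. Thus FOLLOW(S) = {$}.
For S → B false: FIRST(B false) = {bool, then}, so it goes in M[S, t] for t ∈ {bool, then}.
For S → ε: FIRST(ε) = {ε}, so it goes in M[S, t] for t ∈ {}; since ε ∈ FIRST, also for every t ∈ FOLLOW(S) = {$}.

S → ε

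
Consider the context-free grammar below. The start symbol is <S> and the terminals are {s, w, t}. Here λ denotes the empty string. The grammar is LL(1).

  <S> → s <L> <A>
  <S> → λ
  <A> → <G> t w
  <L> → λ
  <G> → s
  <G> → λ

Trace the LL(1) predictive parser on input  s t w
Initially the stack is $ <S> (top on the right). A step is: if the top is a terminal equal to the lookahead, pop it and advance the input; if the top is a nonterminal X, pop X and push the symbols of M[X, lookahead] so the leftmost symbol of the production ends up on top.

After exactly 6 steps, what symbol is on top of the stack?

step 1: stack=$ <S>  input=s t w $  — expand <S> → s <L> <A>
step 2: stack=$ <A> <L> s  input=s t w $  — match s
step 3: stack=$ <A> <L>  input=t w $  — expand <L> → λ
step 4: stack=$ <A>  input=t w $  — expand <A> → <G> t w
step 5: stack=$ w t <G>  input=t w $  — expand <G> → λ
step 6: stack=$ w t  input=t w $  — match t
Stack after step 6: $ w (top = w).

w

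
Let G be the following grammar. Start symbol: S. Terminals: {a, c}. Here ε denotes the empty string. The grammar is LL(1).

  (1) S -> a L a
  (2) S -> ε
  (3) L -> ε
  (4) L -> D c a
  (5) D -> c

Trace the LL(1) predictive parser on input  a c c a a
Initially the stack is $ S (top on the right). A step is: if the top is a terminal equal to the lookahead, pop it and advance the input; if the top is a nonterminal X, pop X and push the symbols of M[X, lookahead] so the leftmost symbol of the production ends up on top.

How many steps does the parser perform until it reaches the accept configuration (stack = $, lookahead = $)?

8

step 1: stack=$ S  input=a c c a a $  — expand S -> a L a
step 2: stack=$ a L a  input=a c c a a $  — match a
step 3: stack=$ a L  input=c c a a $  — expand L -> D c a
step 4: stack=$ a a c D  input=c c a a $  — expand D -> c
step 5: stack=$ a a c c  input=c c a a $  — match c
step 6: stack=$ a a c  input=c a a $  — match c
step 7: stack=$ a a  input=a a $  — match a
step 8: stack=$ a  input=a $  — match a
Accept reached after 8 steps.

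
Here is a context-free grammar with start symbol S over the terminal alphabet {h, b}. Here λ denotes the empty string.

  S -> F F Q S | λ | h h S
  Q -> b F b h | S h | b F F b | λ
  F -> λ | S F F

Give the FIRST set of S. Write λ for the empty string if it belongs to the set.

FIRST(S) = {λ, b, h}  (via F F Q S)
FIRST(Q) = {λ, b, h}  (via S h)
FIRST(F) = {λ, b, h}  (via S F F)

{λ, b, h}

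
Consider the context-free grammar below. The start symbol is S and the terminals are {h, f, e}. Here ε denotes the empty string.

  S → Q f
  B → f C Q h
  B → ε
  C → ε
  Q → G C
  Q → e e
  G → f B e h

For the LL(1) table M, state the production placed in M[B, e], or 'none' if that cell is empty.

B → ε

FIRST(B) = {ε, f}
FIRST(C) = {ε}
FIRST(G) = {f}
FIRST(Q) = {e, f}  (via G C)
FIRST(S) = {e, f}  (via Q f)
FOLLOW(S) includes $ since S is the start symbol.
FOLLOW(B): in G→f B e h, B is followed by e h with FIRST {e}. Thus FOLLOW(B) = {e}.
For B → f C Q h: FIRST(f C Q h) = {f}, so it goes in M[B, t] for t ∈ {f}.
For B → ε: FIRST(ε) = {ε}, so it goes in M[B, t] for t ∈ {}; since ε ∈ FIRST, also for every t ∈ FOLLOW(B) = {e}.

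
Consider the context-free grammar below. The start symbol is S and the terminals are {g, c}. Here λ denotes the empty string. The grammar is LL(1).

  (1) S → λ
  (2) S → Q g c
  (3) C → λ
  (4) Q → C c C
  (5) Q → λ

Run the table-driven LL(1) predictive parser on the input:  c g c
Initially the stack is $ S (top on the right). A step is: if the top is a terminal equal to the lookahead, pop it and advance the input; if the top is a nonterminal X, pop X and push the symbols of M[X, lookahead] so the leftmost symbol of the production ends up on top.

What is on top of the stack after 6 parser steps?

step 1: stack=$ S  input=c g c $  — expand S → Q g c
step 2: stack=$ c g Q  input=c g c $  — expand Q → C c C
step 3: stack=$ c g C c C  input=c g c $  — expand C → λ
step 4: stack=$ c g C c  input=c g c $  — match c
step 5: stack=$ c g C  input=g c $  — expand C → λ
step 6: stack=$ c g  input=g c $  — match g
Stack after step 6: $ c (top = c).

c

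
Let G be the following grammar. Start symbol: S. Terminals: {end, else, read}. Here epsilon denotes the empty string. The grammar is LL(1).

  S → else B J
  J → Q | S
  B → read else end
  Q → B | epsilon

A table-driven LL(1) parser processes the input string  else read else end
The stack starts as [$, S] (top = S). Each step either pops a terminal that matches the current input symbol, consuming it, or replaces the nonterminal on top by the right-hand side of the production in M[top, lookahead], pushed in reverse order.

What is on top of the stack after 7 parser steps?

Q

step 1: stack=$ S  input=else read else end $  — expand S → else B J
step 2: stack=$ J B else  input=else read else end $  — match else
step 3: stack=$ J B  input=read else end $  — expand B → read else end
step 4: stack=$ J end else read  input=read else end $  — match read
step 5: stack=$ J end else  input=else end $  — match else
step 6: stack=$ J end  input=end $  — match end
step 7: stack=$ J  input=$  — expand J → Q
Stack after step 7: $ Q (top = Q).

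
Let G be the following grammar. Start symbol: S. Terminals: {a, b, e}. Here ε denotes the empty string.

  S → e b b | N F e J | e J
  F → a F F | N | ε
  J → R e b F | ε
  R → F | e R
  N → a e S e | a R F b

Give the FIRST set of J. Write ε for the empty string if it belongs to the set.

FIRST(N): from N→a e S e we get {a}; from N→a R F b we get {a}. So FIRST(N) = {a}.
FIRST(S): from S→e b b we get {e}; from S→N F e J we get {a}; from S→e J we get {e}. So FIRST(S) = {a, e}.
FIRST(F): from F→a F F we get {a}; from F→N we get {a}; from F→ε we get {ε}. So FIRST(F) = {ε, a}.
FIRST(R): from R→F we get {ε, a}; from R→e R we get {e}. So FIRST(R) = {ε, a, e}.
FIRST(J): from J→R e b F we get {a, e}; from J→ε we get {ε}. So FIRST(J) = {ε, a, e}.

{ε, a, e}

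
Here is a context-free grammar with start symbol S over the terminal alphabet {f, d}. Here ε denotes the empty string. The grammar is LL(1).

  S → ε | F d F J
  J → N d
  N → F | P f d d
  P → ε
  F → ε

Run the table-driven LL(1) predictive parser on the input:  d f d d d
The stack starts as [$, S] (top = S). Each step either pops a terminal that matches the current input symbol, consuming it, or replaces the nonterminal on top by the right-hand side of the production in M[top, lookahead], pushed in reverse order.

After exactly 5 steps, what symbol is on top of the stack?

step 1: stack=$ S  input=d f d d d $  — expand S → F d F J
step 2: stack=$ J F d F  input=d f d d d $  — expand F → ε
step 3: stack=$ J F d  input=d f d d d $  — match d
step 4: stack=$ J F  input=f d d d $  — expand F → ε
step 5: stack=$ J  input=f d d d $  — expand J → N d
Stack after step 5: $ d N (top = N).

N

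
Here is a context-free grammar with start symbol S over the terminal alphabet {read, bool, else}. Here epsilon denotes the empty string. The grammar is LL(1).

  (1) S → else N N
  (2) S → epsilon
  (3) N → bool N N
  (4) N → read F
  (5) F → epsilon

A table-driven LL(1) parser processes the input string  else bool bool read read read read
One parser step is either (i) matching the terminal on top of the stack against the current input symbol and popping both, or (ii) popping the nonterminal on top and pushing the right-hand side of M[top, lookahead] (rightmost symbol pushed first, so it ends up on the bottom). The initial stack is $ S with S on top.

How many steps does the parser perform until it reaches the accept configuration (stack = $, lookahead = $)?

18

step 1: stack=$ S  input=else bool bool read read read read $  — expand S → else N N
step 2: stack=$ N N else  input=else bool bool read read read read $  — match else
step 3: stack=$ N N  input=bool bool read read read read $  — expand N → bool N N
step 4: stack=$ N N N bool  input=bool bool read read read read $  — match bool
step 5: stack=$ N N N  input=bool read read read read $  — expand N → bool N N
step 6: stack=$ N N N N bool  input=bool read read read read $  — match bool
step 7: stack=$ N N N N  input=read read read read $  — expand N → read F
step 8: stack=$ N N N F read  input=read read read read $  — match read
step 9: stack=$ N N N F  input=read read read $  — expand F → epsilon
step 10: stack=$ N N N  input=read read read $  — expand N → read F
step 11: stack=$ N N F read  input=read read read $  — match read
step 12: stack=$ N N F  input=read read $  — expand F → epsilon
step 13: stack=$ N N  input=read read $  — expand N → read F
step 14: stack=$ N F read  input=read read $  — match read
step 15: stack=$ N F  input=read $  — expand F → epsilon
step 16: stack=$ N  input=read $  — expand N → read F
step 17: stack=$ F read  input=read $  — match read
step 18: stack=$ F  input=$  — expand F → epsilon
Accept reached after 18 steps.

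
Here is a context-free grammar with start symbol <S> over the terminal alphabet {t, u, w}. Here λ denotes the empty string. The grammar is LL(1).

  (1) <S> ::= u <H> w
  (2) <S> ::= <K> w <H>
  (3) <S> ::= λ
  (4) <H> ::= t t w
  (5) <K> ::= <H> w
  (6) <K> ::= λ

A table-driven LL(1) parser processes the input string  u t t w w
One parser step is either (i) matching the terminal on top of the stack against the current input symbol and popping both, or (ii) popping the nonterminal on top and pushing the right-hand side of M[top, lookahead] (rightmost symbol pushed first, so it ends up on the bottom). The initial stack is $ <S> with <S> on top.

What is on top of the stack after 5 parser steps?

w

step 1: stack=$ <S>  input=u t t w w $  — expand <S> ::= u <H> w
step 2: stack=$ w <H> u  input=u t t w w $  — match u
step 3: stack=$ w <H>  input=t t w w $  — expand <H> ::= t t w
step 4: stack=$ w w t t  input=t t w w $  — match t
step 5: stack=$ w w t  input=t w w $  — match t
Stack after step 5: $ w w (top = w).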